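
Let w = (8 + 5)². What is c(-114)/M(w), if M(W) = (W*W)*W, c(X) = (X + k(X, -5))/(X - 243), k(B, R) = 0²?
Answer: 38/574390271 ≈ 6.6157e-8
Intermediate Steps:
k(B, R) = 0
c(X) = X/(-243 + X) (c(X) = (X + 0)/(X - 243) = X/(-243 + X))
w = 169 (w = 13² = 169)
M(W) = W³ (M(W) = W²*W = W³)
c(-114)/M(w) = (-114/(-243 - 114))/(169³) = -114/(-357)/4826809 = -114*(-1/357)*(1/4826809) = (38/119)*(1/4826809) = 38/574390271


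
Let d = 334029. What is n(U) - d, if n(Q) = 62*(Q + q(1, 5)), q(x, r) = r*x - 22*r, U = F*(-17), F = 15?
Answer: -356349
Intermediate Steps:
U = -255 (U = 15*(-17) = -255)
q(x, r) = -22*r + r*x
n(Q) = -6510 + 62*Q (n(Q) = 62*(Q + 5*(-22 + 1)) = 62*(Q + 5*(-21)) = 62*(Q - 105) = 62*(-105 + Q) = -6510 + 62*Q)
n(U) - d = (-6510 + 62*(-255)) - 1*334029 = (-6510 - 15810) - 334029 = -22320 - 334029 = -356349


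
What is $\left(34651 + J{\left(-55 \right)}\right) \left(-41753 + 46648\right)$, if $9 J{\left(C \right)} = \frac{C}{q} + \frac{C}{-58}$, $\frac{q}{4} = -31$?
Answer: $\frac{5489497598255}{32364} \approx 1.6962 \cdot 10^{8}$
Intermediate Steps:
$q = -124$ ($q = 4 \left(-31\right) = -124$)
$J{\left(C \right)} = - \frac{91 C}{32364}$ ($J{\left(C \right)} = \frac{\frac{C}{-124} + \frac{C}{-58}}{9} = \frac{C \left(- \frac{1}{124}\right) + C \left(- \frac{1}{58}\right)}{9} = \frac{- \frac{C}{124} - \frac{C}{58}}{9} = \frac{\left(- \frac{91}{3596}\right) C}{9} = - \frac{91 C}{32364}$)
$\left(34651 + J{\left(-55 \right)}\right) \left(-41753 + 46648\right) = \left(34651 - - \frac{5005}{32364}\right) \left(-41753 + 46648\right) = \left(34651 + \frac{5005}{32364}\right) 4895 = \frac{1121449969}{32364} \cdot 4895 = \frac{5489497598255}{32364}$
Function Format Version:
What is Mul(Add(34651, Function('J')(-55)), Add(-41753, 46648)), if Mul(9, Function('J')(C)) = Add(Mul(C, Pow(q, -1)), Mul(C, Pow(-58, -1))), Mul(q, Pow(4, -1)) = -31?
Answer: Rational(5489497598255, 32364) ≈ 1.6962e+8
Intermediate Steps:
q = -124 (q = Mul(4, -31) = -124)
Function('J')(C) = Mul(Rational(-91, 32364), C) (Function('J')(C) = Mul(Rational(1, 9), Add(Mul(C, Pow(-124, -1)), Mul(C, Pow(-58, -1)))) = Mul(Rational(1, 9), Add(Mul(C, Rational(-1, 124)), Mul(C, Rational(-1, 58)))) = Mul(Rational(1, 9), Add(Mul(Rational(-1, 124), C), Mul(Rational(-1, 58), C))) = Mul(Rational(1, 9), Mul(Rational(-91, 3596), C)) = Mul(Rational(-91, 32364), C))
Mul(Add(34651, Function('J')(-55)), Add(-41753, 46648)) = Mul(Add(34651, Mul(Rational(-91, 32364), -55)), Add(-41753, 46648)) = Mul(Add(34651, Rational(5005, 32364)), 4895) = Mul(Rational(1121449969, 32364), 4895) = Rational(5489497598255, 32364)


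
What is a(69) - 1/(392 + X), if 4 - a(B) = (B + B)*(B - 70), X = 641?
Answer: 146685/1033 ≈ 142.00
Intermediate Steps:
a(B) = 4 - 2*B*(-70 + B) (a(B) = 4 - (B + B)*(B - 70) = 4 - 2*B*(-70 + B))
a(69) - 1/(392 + X) = (4 - 2*69² + 140*69) - 1/(392 + 641) = (4 - 2*4761 + 9660) - 1/1033 = (4 - 9522 + 9660) - 1*1/1033 = 142 - 1/1033 = 146685/1033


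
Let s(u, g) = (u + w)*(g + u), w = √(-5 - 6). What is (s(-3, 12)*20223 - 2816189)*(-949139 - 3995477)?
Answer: 16624837361360 - 899954724312*I*√11 ≈ 1.6625e+13 - 2.9848e+12*I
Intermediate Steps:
w = I*√11 (w = √(-11) = I*√11 ≈ 3.3166*I)
s(u, g) = (g + u)*(u + I*√11) (s(u, g) = (u + I*√11)*(g + u) = (g + u)*(u + I*√11))
(s(-3, 12)*20223 - 2816189)*(-949139 - 3995477) = (((-3)² + 12*(-3) + I*12*√11 + I*(-3)*√11)*20223 - 2816189)*(-949139 - 3995477) = ((9 - 36 + 12*I*√11 - 3*I*√11)*20223 - 2816189)*(-4944616) = ((-27 + 9*I*√11)*20223 - 2816189)*(-4944616) = ((-546021 + 182007*I*√11) - 2816189)*(-4944616) = (-3362210 + 182007*I*√11)*(-4944616) = 16624837361360 - 899954724312*I*√11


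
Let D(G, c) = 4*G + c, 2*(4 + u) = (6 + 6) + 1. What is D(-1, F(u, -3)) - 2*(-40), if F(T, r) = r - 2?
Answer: 71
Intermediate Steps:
u = 5/2 (u = -4 + ((6 + 6) + 1)/2 = -4 + (12 + 1)/2 = -4 + (1/2)*13 = -4 + 13/2 = 5/2 ≈ 2.5000)
F(T, r) = -2 + r
D(G, c) = c + 4*G
D(-1, F(u, -3)) - 2*(-40) = ((-2 - 3) + 4*(-1)) - 2*(-40) = (-5 - 4) + 80 = -9 + 80 = 71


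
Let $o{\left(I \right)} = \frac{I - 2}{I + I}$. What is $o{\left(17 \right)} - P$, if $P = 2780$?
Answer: $- \frac{94505}{34} \approx -2779.6$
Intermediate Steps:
$o{\left(I \right)} = \frac{-2 + I}{2 I}$
$o{\left(17 \right)} - P = \frac{-2 + 17}{2 \cdot 17} - 2780 = \frac{1}{2} \cdot \frac{1}{17} \cdot 15 - 2780 = \frac{15}{34} - 2780 = - \frac{94505}{34}$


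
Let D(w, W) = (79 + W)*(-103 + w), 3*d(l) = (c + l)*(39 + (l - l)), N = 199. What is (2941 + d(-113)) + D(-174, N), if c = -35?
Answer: -75989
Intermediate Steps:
d(l) = -455 + 13*l (d(l) = ((-35 + l)*(39 + (l - l)))/3 = ((-35 + l)*(39 + 0))/3 = ((-35 + l)*39)/3 = (-1365 + 39*l)/3 = -455 + 13*l)
D(w, W) = (-103 + w)*(79 + W)
(2941 + d(-113)) + D(-174, N) = (2941 + (-455 + 13*(-113))) + (-8137 - 103*199 + 79*(-174) + 199*(-174)) = (2941 + (-455 - 1469)) + (-8137 - 20497 - 13746 - 34626) = (2941 - 1924) - 77006 = 1017 - 77006 = -75989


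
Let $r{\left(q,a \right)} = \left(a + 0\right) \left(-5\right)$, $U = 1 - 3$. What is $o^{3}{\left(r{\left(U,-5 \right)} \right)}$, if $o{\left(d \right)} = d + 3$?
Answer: $21952$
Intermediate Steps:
$U = -2$
$r{\left(q,a \right)} = - 5 a$ ($r{\left(q,a \right)} = a \left(-5\right) = - 5 a$)
$o{\left(d \right)} = 3 + d$
$o^{3}{\left(r{\left(U,-5 \right)} \right)} = \left(3 - -25\right)^{3} = \left(3 + 25\right)^{3} = 28^{3} = 21952$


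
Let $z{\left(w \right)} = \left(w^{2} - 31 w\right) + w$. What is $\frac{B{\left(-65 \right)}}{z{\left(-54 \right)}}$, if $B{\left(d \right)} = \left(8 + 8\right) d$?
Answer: $- \frac{130}{567} \approx -0.22928$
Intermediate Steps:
$B{\left(d \right)} = 16 d$
$z{\left(w \right)} = w^{2} - 30 w$
$\frac{B{\left(-65 \right)}}{z{\left(-54 \right)}} = \frac{16 \left(-65\right)}{\left(-54\right) \left(-30 - 54\right)} = - \frac{1040}{\left(-54\right) \left(-84\right)} = - \frac{1040}{4536} = \left(-1040\right) \frac{1}{4536} = - \frac{130}{567}$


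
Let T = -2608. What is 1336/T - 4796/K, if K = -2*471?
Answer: 703091/153546 ≈ 4.5790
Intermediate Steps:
K = -942
1336/T - 4796/K = 1336/(-2608) - 4796/(-942) = 1336*(-1/2608) - 4796*(-1/942) = -167/326 + 2398/471 = 703091/153546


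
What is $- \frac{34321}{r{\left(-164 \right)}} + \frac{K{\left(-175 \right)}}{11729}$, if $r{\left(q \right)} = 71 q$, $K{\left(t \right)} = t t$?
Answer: $\frac{759148509}{136572476} \approx 5.5586$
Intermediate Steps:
$K{\left(t \right)} = t^{2}$
$- \frac{34321}{r{\left(-164 \right)}} + \frac{K{\left(-175 \right)}}{11729} = - \frac{34321}{71 \left(-164\right)} + \frac{\left(-175\right)^{2}}{11729} = - \frac{34321}{-11644} + 30625 \cdot \frac{1}{11729} = \left(-34321\right) \left(- \frac{1}{11644}\right) + \frac{30625}{11729} = \frac{34321}{11644} + \frac{30625}{11729} = \frac{759148509}{136572476}$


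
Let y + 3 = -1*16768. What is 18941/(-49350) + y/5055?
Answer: -1309781/353850 ≈ -3.7015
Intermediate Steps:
y = -16771 (y = -3 - 1*16768 = -3 - 16768 = -16771)
18941/(-49350) + y/5055 = 18941/(-49350) - 16771/5055 = 18941*(-1/49350) - 16771*1/5055 = -403/1050 - 16771/5055 = -1309781/353850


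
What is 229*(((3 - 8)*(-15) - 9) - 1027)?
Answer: -220069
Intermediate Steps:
229*(((3 - 8)*(-15) - 9) - 1027) = 229*((-5*(-15) - 9) - 1027) = 229*((75 - 9) - 1027) = 229*(66 - 1027) = 229*(-961) = -220069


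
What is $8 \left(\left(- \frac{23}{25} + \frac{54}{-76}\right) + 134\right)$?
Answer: $\frac{503004}{475} \approx 1059.0$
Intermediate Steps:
$8 \left(\left(- \frac{23}{25} + \frac{54}{-76}\right) + 134\right) = 8 \left(\left(\left(-23\right) \frac{1}{25} + 54 \left(- \frac{1}{76}\right)\right) + 134\right) = 8 \left(\left(- \frac{23}{25} - \frac{27}{38}\right) + 134\right) = 8 \left(- \frac{1549}{950} + 134\right) = 8 \cdot \frac{125751}{950} = \frac{503004}{475}$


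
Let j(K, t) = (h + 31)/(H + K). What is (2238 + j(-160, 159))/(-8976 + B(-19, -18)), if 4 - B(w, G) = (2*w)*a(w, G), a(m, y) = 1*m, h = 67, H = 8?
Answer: -170039/736744 ≈ -0.23080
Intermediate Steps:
j(K, t) = 98/(8 + K) (j(K, t) = (67 + 31)/(8 + K) = 98/(8 + K))
a(m, y) = m
B(w, G) = 4 - 2*w**2 (B(w, G) = 4 - 2*w*w = 4 - 2*w**2)
(2238 + j(-160, 159))/(-8976 + B(-19, -18)) = (2238 + 98/(8 - 160))/(-8976 + (4 - 2*(-19)**2)) = (2238 + 98/(-152))/(-8976 + (4 - 2*361)) = (2238 + 98*(-1/152))/(-8976 + (4 - 722)) = (2238 - 49/76)/(-8976 - 718) = (170039/76)/(-9694) = (170039/76)*(-1/9694) = -170039/736744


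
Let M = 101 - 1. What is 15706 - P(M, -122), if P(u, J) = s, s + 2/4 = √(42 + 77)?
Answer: 31413/2 - √119 ≈ 15696.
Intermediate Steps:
s = -½ + √119 (s = -½ + √(42 + 77) = -½ + √119 ≈ 10.409)
M = 100
P(u, J) = -½ + √119
15706 - P(M, -122) = 15706 - (-½ + √119) = 15706 + (½ - √119) = 31413/2 - √119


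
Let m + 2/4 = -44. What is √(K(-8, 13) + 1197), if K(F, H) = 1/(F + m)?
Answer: √13196715/105 ≈ 34.597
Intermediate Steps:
m = -89/2 (m = -½ - 44 = -89/2 ≈ -44.500)
K(F, H) = 1/(-89/2 + F) (K(F, H) = 1/(F - 89/2) = 1/(-89/2 + F))
√(K(-8, 13) + 1197) = √(2/(-89 + 2*(-8)) + 1197) = √(2/(-89 - 16) + 1197) = √(2/(-105) + 1197) = √(2*(-1/105) + 1197) = √(-2/105 + 1197) = √(125683/105) = √13196715/105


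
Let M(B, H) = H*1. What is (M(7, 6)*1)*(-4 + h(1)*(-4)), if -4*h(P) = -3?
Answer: -42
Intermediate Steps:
h(P) = ¾ (h(P) = -¼*(-3) = ¾)
M(B, H) = H
(M(7, 6)*1)*(-4 + h(1)*(-4)) = (6*1)*(-4 + (¾)*(-4)) = 6*(-4 - 3) = 6*(-7) = -42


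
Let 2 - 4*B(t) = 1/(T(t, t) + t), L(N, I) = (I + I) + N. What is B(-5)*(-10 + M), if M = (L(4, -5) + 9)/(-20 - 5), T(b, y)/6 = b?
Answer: -17963/3500 ≈ -5.1323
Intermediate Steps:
L(N, I) = N + 2*I (L(N, I) = 2*I + N = N + 2*I)
T(b, y) = 6*b
B(t) = 1/2 - 1/(28*t) (B(t) = 1/2 - 1/(4*(6*t + t)) = 1/2 - 1/(7*t)/4 = 1/2 - 1/(28*t))
M = -3/25 (M = ((4 + 2*(-5)) + 9)/(-20 - 5) = ((4 - 10) + 9)/(-25) = (-6 + 9)*(-1/25) = 3*(-1/25) = -3/25 ≈ -0.12000)
B(-5)*(-10 + M) = ((1/28)*(-1 + 14*(-5))/(-5))*(-10 - 3/25) = ((1/28)*(-1/5)*(-1 - 70))*(-253/25) = ((1/28)*(-1/5)*(-71))*(-253/25) = (71/140)*(-253/25) = -17963/3500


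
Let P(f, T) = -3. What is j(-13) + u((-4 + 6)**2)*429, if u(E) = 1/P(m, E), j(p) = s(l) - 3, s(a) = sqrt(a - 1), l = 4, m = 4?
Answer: -146 + sqrt(3) ≈ -144.27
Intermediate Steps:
s(a) = sqrt(-1 + a)
j(p) = -3 + sqrt(3) (j(p) = sqrt(-1 + 4) - 3 = sqrt(3) - 3 = -3 + sqrt(3))
u(E) = -1/3 (u(E) = 1/(-3) = -1/3)
j(-13) + u((-4 + 6)**2)*429 = (-3 + sqrt(3)) - 1/3*429 = (-3 + sqrt(3)) - 143 = -146 + sqrt(3)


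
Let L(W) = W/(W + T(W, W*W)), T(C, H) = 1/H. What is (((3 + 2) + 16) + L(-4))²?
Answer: 1923769/3969 ≈ 484.70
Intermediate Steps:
L(W) = W/(W + W⁻²) (L(W) = W/(W + 1/(W*W)) = W/(W + 1/(W²)) = W/(W + W⁻²))
(((3 + 2) + 16) + L(-4))² = (((3 + 2) + 16) + (-4)³/(1 + (-4)³))² = ((5 + 16) - 64/(1 - 64))² = (21 - 64/(-63))² = (21 - 64*(-1/63))² = (21 + 64/63)² = (1387/63)² = 1923769/3969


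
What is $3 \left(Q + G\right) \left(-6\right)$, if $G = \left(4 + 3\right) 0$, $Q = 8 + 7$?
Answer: $-270$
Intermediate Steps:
$Q = 15$
$G = 0$ ($G = 7 \cdot 0 = 0$)
$3 \left(Q + G\right) \left(-6\right) = 3 \left(15 + 0\right) \left(-6\right) = 3 \cdot 15 \left(-6\right) = 3 \left(-90\right) = -270$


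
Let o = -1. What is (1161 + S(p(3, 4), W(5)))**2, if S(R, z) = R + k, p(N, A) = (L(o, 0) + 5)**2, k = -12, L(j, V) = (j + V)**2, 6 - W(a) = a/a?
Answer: 1404225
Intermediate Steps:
W(a) = 5 (W(a) = 6 - a/a = 6 - 1*1 = 6 - 1 = 5)
L(j, V) = (V + j)**2
p(N, A) = 36 (p(N, A) = ((0 - 1)**2 + 5)**2 = ((-1)**2 + 5)**2 = (1 + 5)**2 = 6**2 = 36)
S(R, z) = -12 + R (S(R, z) = R - 12 = -12 + R)
(1161 + S(p(3, 4), W(5)))**2 = (1161 + (-12 + 36))**2 = (1161 + 24)**2 = 1185**2 = 1404225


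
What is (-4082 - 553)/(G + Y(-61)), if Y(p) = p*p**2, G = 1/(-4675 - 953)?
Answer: 26085780/1277449069 ≈ 0.020420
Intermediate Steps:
G = -1/5628 (G = 1/(-5628) = -1/5628 ≈ -0.00017768)
Y(p) = p**3
(-4082 - 553)/(G + Y(-61)) = (-4082 - 553)/(-1/5628 + (-61)**3) = -4635/(-1/5628 - 226981) = -4635/(-1277449069/5628) = -4635*(-5628/1277449069) = 26085780/1277449069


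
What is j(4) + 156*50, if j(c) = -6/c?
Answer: 15597/2 ≈ 7798.5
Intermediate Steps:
j(4) + 156*50 = -6/4 + 156*50 = -6*¼ + 7800 = -3/2 + 7800 = 15597/2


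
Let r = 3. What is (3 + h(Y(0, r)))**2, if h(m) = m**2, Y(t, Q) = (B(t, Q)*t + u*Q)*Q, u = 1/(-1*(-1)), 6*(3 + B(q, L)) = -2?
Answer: 7056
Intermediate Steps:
B(q, L) = -10/3 (B(q, L) = -3 + (1/6)*(-2) = -3 - 1/3 = -10/3)
u = 1 (u = 1/1 = 1)
Y(t, Q) = Q*(Q - 10*t/3) (Y(t, Q) = (-10*t/3 + 1*Q)*Q = (-10*t/3 + Q)*Q = (Q - 10*t/3)*Q = Q*(Q - 10*t/3))
(3 + h(Y(0, r)))**2 = (3 + ((1/3)*3*(-10*0 + 3*3))**2)**2 = (3 + ((1/3)*3*(0 + 9))**2)**2 = (3 + ((1/3)*3*9)**2)**2 = (3 + 9**2)**2 = (3 + 81)**2 = 84**2 = 7056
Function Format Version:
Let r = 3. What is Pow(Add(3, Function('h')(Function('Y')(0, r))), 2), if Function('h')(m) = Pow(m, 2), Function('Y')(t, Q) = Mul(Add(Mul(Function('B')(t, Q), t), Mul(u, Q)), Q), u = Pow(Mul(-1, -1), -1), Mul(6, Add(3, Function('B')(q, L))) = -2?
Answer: 7056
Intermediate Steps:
Function('B')(q, L) = Rational(-10, 3) (Function('B')(q, L) = Add(-3, Mul(Rational(1, 6), -2)) = Add(-3, Rational(-1, 3)) = Rational(-10, 3))
u = 1 (u = Pow(1, -1) = 1)
Function('Y')(t, Q) = Mul(Q, Add(Q, Mul(Rational(-10, 3), t))) (Function('Y')(t, Q) = Mul(Add(Mul(Rational(-10, 3), t), Mul(1, Q)), Q) = Mul(Add(Mul(Rational(-10, 3), t), Q), Q) = Mul(Add(Q, Mul(Rational(-10, 3), t)), Q) = Mul(Q, Add(Q, Mul(Rational(-10, 3), t))))
Pow(Add(3, Function('h')(Function('Y')(0, r))), 2) = Pow(Add(3, Pow(Mul(Rational(1, 3), 3, Add(Mul(-10, 0), Mul(3, 3))), 2)), 2) = Pow(Add(3, Pow(Mul(Rational(1, 3), 3, Add(0, 9)), 2)), 2) = Pow(Add(3, Pow(Mul(Rational(1, 3), 3, 9), 2)), 2) = Pow(Add(3, Pow(9, 2)), 2) = Pow(Add(3, 81), 2) = Pow(84, 2) = 7056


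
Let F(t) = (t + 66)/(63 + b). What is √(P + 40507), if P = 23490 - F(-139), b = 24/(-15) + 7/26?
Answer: √4113309760463/8017 ≈ 252.98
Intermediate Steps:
b = -173/130 (b = 24*(-1/15) + 7*(1/26) = -8/5 + 7/26 = -173/130 ≈ -1.3308)
F(t) = 8580/8017 + 130*t/8017 (F(t) = (t + 66)/(63 - 173/130) = (66 + t)/(8017/130) = (66 + t)*(130/8017) = 8580/8017 + 130*t/8017)
P = 188328820/8017 (P = 23490 - (8580/8017 + (130/8017)*(-139)) = 23490 - (8580/8017 - 18070/8017) = 23490 - 1*(-9490/8017) = 23490 + 9490/8017 = 188328820/8017 ≈ 23491.)
√(P + 40507) = √(188328820/8017 + 40507) = √(513073439/8017) = √4113309760463/8017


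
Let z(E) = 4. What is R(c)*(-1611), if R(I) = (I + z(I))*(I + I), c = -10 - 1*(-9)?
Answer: 9666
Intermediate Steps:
c = -1 (c = -10 + 9 = -1)
R(I) = 2*I*(4 + I) (R(I) = (I + 4)*(I + I) = (4 + I)*(2*I) = 2*I*(4 + I))
R(c)*(-1611) = (2*(-1)*(4 - 1))*(-1611) = (2*(-1)*3)*(-1611) = -6*(-1611) = 9666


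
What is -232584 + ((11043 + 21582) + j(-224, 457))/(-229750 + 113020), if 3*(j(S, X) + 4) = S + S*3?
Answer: -81448687927/350190 ≈ -2.3258e+5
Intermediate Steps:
j(S, X) = -4 + 4*S/3 (j(S, X) = -4 + (S + S*3)/3 = -4 + (S + 3*S)/3 = -4 + (4*S)/3 = -4 + 4*S/3)
-232584 + ((11043 + 21582) + j(-224, 457))/(-229750 + 113020) = -232584 + ((11043 + 21582) + (-4 + (4/3)*(-224)))/(-229750 + 113020) = -232584 + (32625 + (-4 - 896/3))/(-116730) = -232584 + (32625 - 908/3)*(-1/116730) = -232584 + (96967/3)*(-1/116730) = -232584 - 96967/350190 = -81448687927/350190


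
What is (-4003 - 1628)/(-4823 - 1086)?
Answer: 5631/5909 ≈ 0.95295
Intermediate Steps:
(-4003 - 1628)/(-4823 - 1086) = -5631/(-5909) = -5631*(-1/5909) = 5631/5909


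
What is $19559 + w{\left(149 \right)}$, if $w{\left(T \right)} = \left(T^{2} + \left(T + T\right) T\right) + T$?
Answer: $86311$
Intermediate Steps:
$w{\left(T \right)} = T + 3 T^{2}$ ($w{\left(T \right)} = \left(T^{2} + 2 T T\right) + T = \left(T^{2} + 2 T^{2}\right) + T = 3 T^{2} + T = T + 3 T^{2}$)
$19559 + w{\left(149 \right)} = 19559 + 149 \left(1 + 3 \cdot 149\right) = 19559 + 149 \left(1 + 447\right) = 19559 + 149 \cdot 448 = 19559 + 66752 = 86311$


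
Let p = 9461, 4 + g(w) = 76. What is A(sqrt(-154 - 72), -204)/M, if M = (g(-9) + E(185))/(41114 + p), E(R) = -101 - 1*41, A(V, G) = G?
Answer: 147390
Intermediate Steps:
g(w) = 72 (g(w) = -4 + 76 = 72)
E(R) = -142 (E(R) = -101 - 41 = -142)
M = -2/1445 (M = (72 - 142)/(41114 + 9461) = -70/50575 = -70*1/50575 = -2/1445 ≈ -0.0013841)
A(sqrt(-154 - 72), -204)/M = -204/(-2/1445) = -204*(-1445/2) = 147390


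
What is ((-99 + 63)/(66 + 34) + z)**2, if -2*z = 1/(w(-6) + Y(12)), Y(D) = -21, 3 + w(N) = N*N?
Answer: 58081/360000 ≈ 0.16134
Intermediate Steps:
w(N) = -3 + N**2 (w(N) = -3 + N*N = -3 + N**2)
z = -1/24 (z = -1/(2*((-3 + (-6)**2) - 21)) = -1/(2*((-3 + 36) - 21)) = -1/(2*(33 - 21)) = -1/2/12 = -1/2*1/12 = -1/24 ≈ -0.041667)
((-99 + 63)/(66 + 34) + z)**2 = ((-99 + 63)/(66 + 34) - 1/24)**2 = (-36/100 - 1/24)**2 = (-36*1/100 - 1/24)**2 = (-9/25 - 1/24)**2 = (-241/600)**2 = 58081/360000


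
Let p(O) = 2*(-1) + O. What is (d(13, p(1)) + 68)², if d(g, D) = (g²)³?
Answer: 23298741573129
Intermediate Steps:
p(O) = -2 + O
d(g, D) = g⁶
(d(13, p(1)) + 68)² = (13⁶ + 68)² = (4826809 + 68)² = 4826877² = 23298741573129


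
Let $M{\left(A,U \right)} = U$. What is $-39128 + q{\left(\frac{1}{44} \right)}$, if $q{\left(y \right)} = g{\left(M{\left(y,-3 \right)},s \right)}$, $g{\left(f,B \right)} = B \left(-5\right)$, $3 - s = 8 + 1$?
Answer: $-39098$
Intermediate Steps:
$s = -6$ ($s = 3 - \left(8 + 1\right) = 3 - 9 = -6$)
$g{\left(f,B \right)} = - 5 B$
$q{\left(y \right)} = 30$ ($q{\left(y \right)} = \left(-5\right) \left(-6\right) = 30$)
$-39128 + q{\left(\frac{1}{44} \right)} = -39128 + 30 = -39098$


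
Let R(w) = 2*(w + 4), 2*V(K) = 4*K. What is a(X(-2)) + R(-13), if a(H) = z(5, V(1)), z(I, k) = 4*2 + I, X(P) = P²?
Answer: -5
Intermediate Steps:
V(K) = 2*K (V(K) = (4*K)/2 = 2*K)
R(w) = 8 + 2*w (R(w) = 2*(4 + w) = 8 + 2*w)
z(I, k) = 8 + I
a(H) = 13 (a(H) = 8 + 5 = 13)
a(X(-2)) + R(-13) = 13 + (8 + 2*(-13)) = 13 + (8 - 26) = 13 - 18 = -5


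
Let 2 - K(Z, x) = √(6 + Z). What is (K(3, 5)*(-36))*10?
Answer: 360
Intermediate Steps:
K(Z, x) = 2 - √(6 + Z)
(K(3, 5)*(-36))*10 = ((2 - √(6 + 3))*(-36))*10 = ((2 - √9)*(-36))*10 = ((2 - 1*3)*(-36))*10 = ((2 - 3)*(-36))*10 = -1*(-36)*10 = 36*10 = 360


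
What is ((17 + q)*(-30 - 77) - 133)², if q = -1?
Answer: 3404025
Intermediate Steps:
((17 + q)*(-30 - 77) - 133)² = ((17 - 1)*(-30 - 77) - 133)² = (16*(-107) - 133)² = (-1712 - 133)² = (-1845)² = 3404025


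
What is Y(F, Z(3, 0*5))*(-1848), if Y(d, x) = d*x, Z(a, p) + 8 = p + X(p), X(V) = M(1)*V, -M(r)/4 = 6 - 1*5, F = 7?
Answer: 103488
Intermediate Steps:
M(r) = -4 (M(r) = -4*(6 - 1*5) = -4*(6 - 5) = -4*1 = -4)
X(V) = -4*V
Z(a, p) = -8 - 3*p (Z(a, p) = -8 + (p - 4*p) = -8 - 3*p)
Y(F, Z(3, 0*5))*(-1848) = (7*(-8 - 0*5))*(-1848) = (7*(-8 - 3*0))*(-1848) = (7*(-8 + 0))*(-1848) = (7*(-8))*(-1848) = -56*(-1848) = 103488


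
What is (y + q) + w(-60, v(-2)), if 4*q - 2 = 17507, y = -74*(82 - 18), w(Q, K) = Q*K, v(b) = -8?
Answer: 485/4 ≈ 121.25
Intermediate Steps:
w(Q, K) = K*Q
y = -4736 (y = -74*64 = -4736)
q = 17509/4 (q = 1/2 + (1/4)*17507 = 1/2 + 17507/4 = 17509/4 ≈ 4377.3)
(y + q) + w(-60, v(-2)) = (-4736 + 17509/4) - 8*(-60) = -1435/4 + 480 = 485/4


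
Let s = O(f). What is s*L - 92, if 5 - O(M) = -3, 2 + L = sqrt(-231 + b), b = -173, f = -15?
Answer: -108 + 16*I*sqrt(101) ≈ -108.0 + 160.8*I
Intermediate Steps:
L = -2 + 2*I*sqrt(101) (L = -2 + sqrt(-231 - 173) = -2 + sqrt(-404) = -2 + 2*I*sqrt(101) ≈ -2.0 + 20.1*I)
O(M) = 8 (O(M) = 5 - 1*(-3) = 5 + 3 = 8)
s = 8
s*L - 92 = 8*(-2 + 2*I*sqrt(101)) - 92 = (-16 + 16*I*sqrt(101)) - 92 = -108 + 16*I*sqrt(101)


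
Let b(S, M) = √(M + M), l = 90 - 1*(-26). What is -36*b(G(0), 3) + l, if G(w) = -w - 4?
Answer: 116 - 36*√6 ≈ 27.818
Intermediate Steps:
l = 116 (l = 90 + 26 = 116)
G(w) = -4 - w
b(S, M) = √2*√M (b(S, M) = √(2*M) = √2*√M)
-36*b(G(0), 3) + l = -36*√2*√3 + 116 = -36*√6 + 116 = 116 - 36*√6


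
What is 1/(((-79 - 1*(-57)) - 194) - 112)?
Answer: -1/328 ≈ -0.0030488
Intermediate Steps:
1/(((-79 - 1*(-57)) - 194) - 112) = 1/(((-79 + 57) - 194) - 112) = 1/((-22 - 194) - 112) = 1/(-216 - 112) = 1/(-328) = -1/328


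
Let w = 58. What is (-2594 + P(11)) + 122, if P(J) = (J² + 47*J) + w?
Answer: -1776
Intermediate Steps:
P(J) = 58 + J² + 47*J (P(J) = (J² + 47*J) + 58 = 58 + J² + 47*J)
(-2594 + P(11)) + 122 = (-2594 + (58 + 11² + 47*11)) + 122 = (-2594 + (58 + 121 + 517)) + 122 = (-2594 + 696) + 122 = -1898 + 122 = -1776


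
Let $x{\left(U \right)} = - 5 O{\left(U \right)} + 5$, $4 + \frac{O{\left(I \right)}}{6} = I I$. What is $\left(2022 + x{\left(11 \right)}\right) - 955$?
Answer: $-2438$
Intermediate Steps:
$O{\left(I \right)} = -24 + 6 I^{2}$ ($O{\left(I \right)} = -24 + 6 I I = -24 + 6 I^{2}$)
$x{\left(U \right)} = 125 - 30 U^{2}$ ($x{\left(U \right)} = - 5 \left(-24 + 6 U^{2}\right) + 5 = \left(120 - 30 U^{2}\right) + 5 = 125 - 30 U^{2}$)
$\left(2022 + x{\left(11 \right)}\right) - 955 = \left(2022 + \left(125 - 30 \cdot 11^{2}\right)\right) - 955 = \left(2022 + \left(125 - 3630\right)\right) - 955 = \left(2022 - 3505\right) - 955 = -1483 - 955 = -2438$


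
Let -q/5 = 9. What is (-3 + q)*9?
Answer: -432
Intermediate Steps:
q = -45 (q = -5*9 = -45)
(-3 + q)*9 = (-3 - 45)*9 = -48*9 = -432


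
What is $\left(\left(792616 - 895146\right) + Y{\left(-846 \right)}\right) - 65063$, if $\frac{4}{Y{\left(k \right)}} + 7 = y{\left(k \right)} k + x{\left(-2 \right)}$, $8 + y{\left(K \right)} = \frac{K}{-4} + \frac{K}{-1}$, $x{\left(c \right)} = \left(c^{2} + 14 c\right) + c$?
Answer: $- \frac{74403750317}{443955} \approx -1.6759 \cdot 10^{5}$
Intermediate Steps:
$x{\left(c \right)} = c^{2} + 15 c$
$y{\left(K \right)} = -8 - \frac{5 K}{4}$ ($y{\left(K \right)} = -8 + \left(\frac{K}{-4} + \frac{K}{-1}\right) = -8 + \left(K \left(- \frac{1}{4}\right) + K \left(-1\right)\right) = -8 - \frac{5 K}{4}$)
$Y{\left(k \right)} = \frac{4}{-33 + k \left(-8 - \frac{5 k}{4}\right)}$ ($Y{\left(k \right)} = \frac{4}{-7 + \left(\left(-8 - \frac{5 k}{4}\right) k - 2 \left(15 - 2\right)\right)} = \frac{4}{-7 + \left(k \left(-8 - \frac{5 k}{4}\right) - 26\right)} = \frac{4}{-7 + \left(-26 + k \left(-8 - \frac{5 k}{4}\right)\right)} = \frac{4}{-33 + k \left(-8 - \frac{5 k}{4}\right)}$)
$\left(\left(792616 - 895146\right) + Y{\left(-846 \right)}\right) - 65063 = \left(\left(792616 - 895146\right) - \frac{16}{132 - 846 \left(32 + 5 \left(-846\right)\right)}\right) - 65063 = \left(-102530 - \frac{16}{132 - 846 \left(32 - 4230\right)}\right) - 65063 = \left(-102530 - \frac{16}{132 - -3551508}\right) - 65063 = \left(-102530 - \frac{16}{132 + 3551508}\right) - 65063 = \left(-102530 - \frac{16}{3551640}\right) - 65063 = \left(-102530 - \frac{2}{443955}\right) - 65063 = - \frac{45518706152}{443955} - 65063 = - \frac{74403750317}{443955}$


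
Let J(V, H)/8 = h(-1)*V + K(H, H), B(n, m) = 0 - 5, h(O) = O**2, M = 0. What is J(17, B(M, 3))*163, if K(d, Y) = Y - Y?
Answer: 22168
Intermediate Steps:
B(n, m) = -5
K(d, Y) = 0
J(V, H) = 8*V (J(V, H) = 8*((-1)**2*V + 0) = 8*(1*V + 0) = 8*(V + 0) = 8*V)
J(17, B(M, 3))*163 = (8*17)*163 = 136*163 = 22168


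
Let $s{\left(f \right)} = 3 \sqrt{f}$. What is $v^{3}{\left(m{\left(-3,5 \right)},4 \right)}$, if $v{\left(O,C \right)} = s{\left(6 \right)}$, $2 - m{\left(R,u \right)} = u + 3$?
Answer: $162 \sqrt{6} \approx 396.82$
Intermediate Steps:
$m{\left(R,u \right)} = -1 - u$ ($m{\left(R,u \right)} = 2 - \left(u + 3\right) = 2 - \left(3 + u\right) = -1 - u$)
$v{\left(O,C \right)} = 3 \sqrt{6}$
$v^{3}{\left(m{\left(-3,5 \right)},4 \right)} = \left(3 \sqrt{6}\right)^{3} = 162 \sqrt{6}$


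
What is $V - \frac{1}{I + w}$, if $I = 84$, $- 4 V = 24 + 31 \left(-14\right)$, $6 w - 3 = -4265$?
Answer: $\frac{385201}{3758} \approx 102.5$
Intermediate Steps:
$w = - \frac{2131}{3}$ ($w = \frac{1}{2} + \frac{1}{6} \left(-4265\right) = \frac{1}{2} - \frac{4265}{6} = - \frac{2131}{3} \approx -710.33$)
$V = \frac{205}{2}$ ($V = - \frac{24 + 31 \left(-14\right)}{4} = - \frac{24 - 434}{4} = \left(- \frac{1}{4}\right) \left(-410\right) = \frac{205}{2} \approx 102.5$)
$V - \frac{1}{I + w} = \frac{205}{2} - \frac{1}{84 - \frac{2131}{3}} = \frac{205}{2} - \frac{1}{- \frac{1879}{3}} = \frac{205}{2} - - \frac{3}{1879} = \frac{205}{2} + \frac{3}{1879} = \frac{385201}{3758}$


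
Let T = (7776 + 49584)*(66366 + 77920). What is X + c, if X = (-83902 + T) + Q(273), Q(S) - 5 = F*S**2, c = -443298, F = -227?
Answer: 8258799682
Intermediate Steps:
Q(S) = 5 - 227*S**2
T = 8276244960 (T = 57360*144286 = 8276244960)
X = 8259242980 (X = (-83902 + 8276244960) + (5 - 227*273**2) = 8276161058 + (5 - 227*74529) = 8276161058 + (5 - 16918083) = 8276161058 - 16918078 = 8259242980)
X + c = 8259242980 - 443298 = 8258799682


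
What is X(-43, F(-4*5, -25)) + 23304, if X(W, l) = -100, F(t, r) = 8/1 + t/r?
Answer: 23204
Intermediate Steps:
F(t, r) = 8 + t/r (F(t, r) = 8*1 + t/r = 8 + t/r)
X(-43, F(-4*5, -25)) + 23304 = -100 + 23304 = 23204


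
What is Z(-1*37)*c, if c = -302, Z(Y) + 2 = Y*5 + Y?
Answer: 67648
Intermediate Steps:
Z(Y) = -2 + 6*Y (Z(Y) = -2 + (Y*5 + Y) = -2 + (5*Y + Y) = -2 + 6*Y)
Z(-1*37)*c = (-2 + 6*(-1*37))*(-302) = (-2 + 6*(-37))*(-302) = (-2 - 222)*(-302) = -224*(-302) = 67648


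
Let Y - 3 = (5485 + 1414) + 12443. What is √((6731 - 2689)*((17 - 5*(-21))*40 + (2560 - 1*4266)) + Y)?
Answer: √12848653 ≈ 3584.5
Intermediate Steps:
Y = 19345 (Y = 3 + ((5485 + 1414) + 12443) = 3 + (6899 + 12443) = 3 + 19342 = 19345)
√((6731 - 2689)*((17 - 5*(-21))*40 + (2560 - 1*4266)) + Y) = √((6731 - 2689)*((17 - 5*(-21))*40 + (2560 - 1*4266)) + 19345) = √(4042*((17 + 105)*40 + (2560 - 4266)) + 19345) = √(4042*(122*40 - 1706) + 19345) = √(4042*(4880 - 1706) + 19345) = √(4042*3174 + 19345) = √(12829308 + 19345) = √12848653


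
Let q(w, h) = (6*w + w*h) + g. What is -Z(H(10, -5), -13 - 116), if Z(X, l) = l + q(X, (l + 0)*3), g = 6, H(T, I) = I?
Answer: -1782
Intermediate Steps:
q(w, h) = 6 + 6*w + h*w (q(w, h) = (6*w + w*h) + 6 = (6*w + h*w) + 6 = 6 + 6*w + h*w)
Z(X, l) = 6 + l + 6*X + 3*X*l (Z(X, l) = l + (6 + 6*X + ((l + 0)*3)*X) = l + (6 + 6*X + (l*3)*X) = l + (6 + 6*X + (3*l)*X) = l + (6 + 6*X + 3*X*l) = 6 + l + 6*X + 3*X*l)
-Z(H(10, -5), -13 - 116) = -(6 + (-13 - 116) + 6*(-5) + 3*(-5)*(-13 - 116)) = -(6 - 129 - 30 + 3*(-5)*(-129)) = -(6 - 129 - 30 + 1935) = -1*1782 = -1782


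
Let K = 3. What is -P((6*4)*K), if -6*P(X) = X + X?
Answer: 24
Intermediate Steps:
P(X) = -X/3 (P(X) = -(X + X)/6 = -X/3)
-P((6*4)*K) = -(-1)*(6*4)*3/3 = -(-1)*24*3/3 = -(-1)*72/3 = -1*(-24) = 24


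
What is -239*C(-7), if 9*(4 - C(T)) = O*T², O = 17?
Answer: 190483/9 ≈ 21165.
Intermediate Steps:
C(T) = 4 - 17*T²/9
-239*C(-7) = -239*(4 - 17/9*(-7)²) = -239*(4 - 17/9*49) = -239*(4 - 833/9) = -239*(-797/9) = 190483/9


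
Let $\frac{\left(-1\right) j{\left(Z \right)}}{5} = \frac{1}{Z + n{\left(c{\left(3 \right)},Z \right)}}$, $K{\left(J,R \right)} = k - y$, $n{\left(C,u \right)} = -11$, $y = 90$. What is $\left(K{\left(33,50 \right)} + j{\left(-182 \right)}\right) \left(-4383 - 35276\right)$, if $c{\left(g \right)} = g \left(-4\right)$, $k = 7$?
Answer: $\frac{635099226}{193} \approx 3.2907 \cdot 10^{6}$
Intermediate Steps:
$c{\left(g \right)} = - 4 g$
$K{\left(J,R \right)} = -83$ ($K{\left(J,R \right)} = 7 - 90 = -83$)
$j{\left(Z \right)} = - \frac{5}{-11 + Z}$ ($j{\left(Z \right)} = - \frac{5}{Z - 11} = - \frac{5}{-11 + Z}$)
$\left(K{\left(33,50 \right)} + j{\left(-182 \right)}\right) \left(-4383 - 35276\right) = \left(-83 - \frac{5}{-11 - 182}\right) \left(-4383 - 35276\right) = \left(-83 - \frac{5}{-193}\right) \left(-39659\right) = \left(-83 - - \frac{5}{193}\right) \left(-39659\right) = \left(-83 + \frac{5}{193}\right) \left(-39659\right) = \left(- \frac{16014}{193}\right) \left(-39659\right) = \frac{635099226}{193}$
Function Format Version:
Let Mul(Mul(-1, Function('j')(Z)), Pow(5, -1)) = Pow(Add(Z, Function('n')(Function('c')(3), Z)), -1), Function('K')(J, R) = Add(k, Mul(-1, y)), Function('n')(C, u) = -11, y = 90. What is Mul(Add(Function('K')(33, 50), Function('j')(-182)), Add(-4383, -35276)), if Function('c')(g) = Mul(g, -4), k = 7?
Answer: Rational(635099226, 193) ≈ 3.2907e+6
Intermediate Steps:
Function('c')(g) = Mul(-4, g)
Function('K')(J, R) = -83 (Function('K')(J, R) = Add(7, Mul(-1, 90)) = Add(7, -90) = -83)
Function('j')(Z) = Mul(-5, Pow(Add(-11, Z), -1)) (Function('j')(Z) = Mul(-5, Pow(Add(Z, -11), -1)) = Mul(-5, Pow(Add(-11, Z), -1)))
Mul(Add(Function('K')(33, 50), Function('j')(-182)), Add(-4383, -35276)) = Mul(Add(-83, Mul(-5, Pow(Add(-11, -182), -1))), Add(-4383, -35276)) = Mul(Add(-83, Mul(-5, Pow(-193, -1))), -39659) = Mul(Add(-83, Mul(-5, Rational(-1, 193))), -39659) = Mul(Add(-83, Rational(5, 193)), -39659) = Mul(Rational(-16014, 193), -39659) = Rational(635099226, 193)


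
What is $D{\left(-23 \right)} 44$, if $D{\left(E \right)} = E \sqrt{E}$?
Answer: $- 1012 i \sqrt{23} \approx - 4853.4 i$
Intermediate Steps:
$D{\left(E \right)} = E^{\frac{3}{2}}$
$D{\left(-23 \right)} 44 = \left(-23\right)^{\frac{3}{2}} \cdot 44 = - 23 i \sqrt{23} \cdot 44 = - 1012 i \sqrt{23}$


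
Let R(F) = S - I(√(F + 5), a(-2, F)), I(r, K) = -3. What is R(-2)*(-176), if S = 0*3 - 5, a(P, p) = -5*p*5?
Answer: 352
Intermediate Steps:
a(P, p) = -25*p
S = -5 (S = 0 - 5 = -5)
R(F) = -2 (R(F) = -5 - 1*(-3) = -5 + 3 = -2)
R(-2)*(-176) = -2*(-176) = 352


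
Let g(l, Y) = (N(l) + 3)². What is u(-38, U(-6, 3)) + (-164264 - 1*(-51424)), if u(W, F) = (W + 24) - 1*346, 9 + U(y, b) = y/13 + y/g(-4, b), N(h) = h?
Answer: -113200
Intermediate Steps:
g(l, Y) = (3 + l)² (g(l, Y) = (l + 3)² = (3 + l)²)
U(y, b) = -9 + 14*y/13 (U(y, b) = -9 + (y/13 + y/((3 - 4)²)) = -9 + (y*(1/13) + y/((-1)²)) = -9 + (y/13 + y/1) = -9 + (y/13 + y*1) = -9 + (y/13 + y) = -9 + 14*y/13)
u(W, F) = -322 + W (u(W, F) = (24 + W) - 346 = -322 + W)
u(-38, U(-6, 3)) + (-164264 - 1*(-51424)) = (-322 - 38) + (-164264 - 1*(-51424)) = -360 + (-164264 + 51424) = -360 - 112840 = -113200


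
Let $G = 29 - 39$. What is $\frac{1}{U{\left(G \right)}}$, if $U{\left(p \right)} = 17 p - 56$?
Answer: $- \frac{1}{226} \approx -0.0044248$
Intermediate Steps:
$G = -10$ ($G = 29 - 39 = -10$)
$U{\left(p \right)} = -56 + 17 p$
$\frac{1}{U{\left(G \right)}} = \frac{1}{-56 + 17 \left(-10\right)} = \frac{1}{-56 - 170} = \frac{1}{-226} = - \frac{1}{226}$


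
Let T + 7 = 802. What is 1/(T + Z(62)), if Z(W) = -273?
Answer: 1/522 ≈ 0.0019157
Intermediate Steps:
T = 795 (T = -7 + 802 = 795)
1/(T + Z(62)) = 1/(795 - 273) = 1/522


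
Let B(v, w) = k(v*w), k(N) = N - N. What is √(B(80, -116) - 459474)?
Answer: I*√459474 ≈ 677.84*I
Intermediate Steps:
k(N) = 0
B(v, w) = 0
√(B(80, -116) - 459474) = √(0 - 459474) = √(-459474) = I*√459474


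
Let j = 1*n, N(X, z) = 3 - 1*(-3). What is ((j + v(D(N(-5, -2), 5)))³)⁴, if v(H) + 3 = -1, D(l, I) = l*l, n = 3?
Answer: 1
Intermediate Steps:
N(X, z) = 6 (N(X, z) = 3 + 3 = 6)
D(l, I) = l²
v(H) = -4 (v(H) = -3 - 1 = -4)
j = 3 (j = 1*3 = 3)
((j + v(D(N(-5, -2), 5)))³)⁴ = ((3 - 4)³)⁴ = ((-1)³)⁴ = (-1)⁴ = 1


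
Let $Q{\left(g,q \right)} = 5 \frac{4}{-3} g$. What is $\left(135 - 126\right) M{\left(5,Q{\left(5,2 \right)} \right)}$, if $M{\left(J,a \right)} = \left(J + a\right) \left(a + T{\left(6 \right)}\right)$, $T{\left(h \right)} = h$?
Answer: $6970$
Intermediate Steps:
$Q{\left(g,q \right)} = - \frac{20 g}{3}$ ($Q{\left(g,q \right)} = 5 \cdot 4 \left(- \frac{1}{3}\right) g = 5 \left(- \frac{4}{3}\right) g = - \frac{20 g}{3}$)
$M{\left(J,a \right)} = \left(6 + a\right) \left(J + a\right)$ ($M{\left(J,a \right)} = \left(J + a\right) \left(a + 6\right) = \left(J + a\right) \left(6 + a\right) = \left(6 + a\right) \left(J + a\right)$)
$\left(135 - 126\right) M{\left(5,Q{\left(5,2 \right)} \right)} = \left(135 - 126\right) \left(\left(\left(- \frac{20}{3}\right) 5\right)^{2} + 6 \cdot 5 + 6 \left(\left(- \frac{20}{3}\right) 5\right) + 5 \left(\left(- \frac{20}{3}\right) 5\right)\right) = 9 \left(\left(- \frac{100}{3}\right)^{2} + 30 + 6 \left(- \frac{100}{3}\right) + 5 \left(- \frac{100}{3}\right)\right) = 9 \left(\frac{10000}{9} + 30 - 200 - \frac{500}{3}\right) = 9 \cdot \frac{6970}{9} = 6970$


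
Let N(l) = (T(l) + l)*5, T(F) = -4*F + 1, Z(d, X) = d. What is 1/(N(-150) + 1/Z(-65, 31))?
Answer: 65/146574 ≈ 0.00044346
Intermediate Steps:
T(F) = 1 - 4*F
N(l) = 5 - 15*l (N(l) = ((1 - 4*l) + l)*5 = (1 - 3*l)*5 = 5 - 15*l)
1/(N(-150) + 1/Z(-65, 31)) = 1/((5 - 15*(-150)) + 1/(-65)) = 1/((5 + 2250) - 1/65) = 1/(2255 - 1/65) = 1/(146574/65) = 65/146574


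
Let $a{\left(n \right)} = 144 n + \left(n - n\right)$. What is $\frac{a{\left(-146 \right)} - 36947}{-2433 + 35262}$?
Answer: $- \frac{57971}{32829} \approx -1.7658$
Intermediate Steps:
$a{\left(n \right)} = 144 n$ ($a{\left(n \right)} = 144 n + 0 = 144 n$)
$\frac{a{\left(-146 \right)} - 36947}{-2433 + 35262} = \frac{144 \left(-146\right) - 36947}{-2433 + 35262} = \frac{-21024 - 36947}{32829} = \left(-57971\right) \frac{1}{32829} = - \frac{57971}{32829}$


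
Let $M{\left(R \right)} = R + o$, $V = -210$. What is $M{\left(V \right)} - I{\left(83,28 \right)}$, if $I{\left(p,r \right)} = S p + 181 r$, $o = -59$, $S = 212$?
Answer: $-22933$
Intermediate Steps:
$I{\left(p,r \right)} = 181 r + 212 p$ ($I{\left(p,r \right)} = 212 p + 181 r = 181 r + 212 p$)
$M{\left(R \right)} = -59 + R$ ($M{\left(R \right)} = R - 59 = -59 + R$)
$M{\left(V \right)} - I{\left(83,28 \right)} = \left(-59 - 210\right) - \left(181 \cdot 28 + 212 \cdot 83\right) = -269 - \left(5068 + 17596\right) = -269 - 22664 = -22933$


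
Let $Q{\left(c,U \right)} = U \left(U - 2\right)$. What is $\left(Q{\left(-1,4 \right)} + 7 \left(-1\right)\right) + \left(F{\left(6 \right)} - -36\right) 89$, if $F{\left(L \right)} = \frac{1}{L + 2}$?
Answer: $\frac{25729}{8} \approx 3216.1$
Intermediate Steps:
$Q{\left(c,U \right)} = U \left(-2 + U\right)$
$F{\left(L \right)} = \frac{1}{2 + L}$
$\left(Q{\left(-1,4 \right)} + 7 \left(-1\right)\right) + \left(F{\left(6 \right)} - -36\right) 89 = \left(4 \left(-2 + 4\right) + 7 \left(-1\right)\right) + \left(\frac{1}{2 + 6} - -36\right) 89 = \left(4 \cdot 2 - 7\right) + \left(\frac{1}{8} + 36\right) 89 = \left(8 - 7\right) + \left(\frac{1}{8} + 36\right) 89 = 1 + \frac{289}{8} \cdot 89 = 1 + \frac{25721}{8} = \frac{25729}{8}$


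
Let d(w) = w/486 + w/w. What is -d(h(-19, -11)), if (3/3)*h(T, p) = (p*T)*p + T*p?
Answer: 802/243 ≈ 3.3004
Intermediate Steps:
h(T, p) = T*p + T*p² (h(T, p) = (p*T)*p + T*p = (T*p)*p + T*p = T*p² + T*p = T*p + T*p²)
d(w) = 1 + w/486 (d(w) = w*(1/486) + 1 = w/486 + 1 = 1 + w/486)
-d(h(-19, -11)) = -(1 + (-19*(-11)*(1 - 11))/486) = -(1 + (-19*(-11)*(-10))/486) = -(1 + (1/486)*(-2090)) = -(1 - 1045/243) = -1*(-802/243) = 802/243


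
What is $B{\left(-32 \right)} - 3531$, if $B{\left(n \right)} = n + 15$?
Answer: $-3548$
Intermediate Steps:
$B{\left(n \right)} = 15 + n$
$B{\left(-32 \right)} - 3531 = \left(15 - 32\right) - 3531 = -17 - 3531 = -3548$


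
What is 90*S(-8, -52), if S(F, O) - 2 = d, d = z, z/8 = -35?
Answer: -25020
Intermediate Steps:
z = -280 (z = 8*(-35) = -280)
d = -280
S(F, O) = -278 (S(F, O) = 2 - 280 = -278)
90*S(-8, -52) = 90*(-278) = -25020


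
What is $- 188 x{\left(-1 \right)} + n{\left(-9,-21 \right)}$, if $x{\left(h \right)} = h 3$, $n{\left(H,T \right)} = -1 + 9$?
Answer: $572$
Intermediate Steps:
$n{\left(H,T \right)} = 8$
$x{\left(h \right)} = 3 h$
$- 188 x{\left(-1 \right)} + n{\left(-9,-21 \right)} = - 188 \cdot 3 \left(-1\right) + 8 = \left(-188\right) \left(-3\right) + 8 = 564 + 8 = 572$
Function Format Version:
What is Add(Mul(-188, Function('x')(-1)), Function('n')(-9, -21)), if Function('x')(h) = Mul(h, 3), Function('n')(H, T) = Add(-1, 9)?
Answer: 572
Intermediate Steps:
Function('n')(H, T) = 8
Function('x')(h) = Mul(3, h)
Add(Mul(-188, Function('x')(-1)), Function('n')(-9, -21)) = Add(Mul(-188, Mul(3, -1)), 8) = Add(Mul(-188, -3), 8) = Add(564, 8) = 572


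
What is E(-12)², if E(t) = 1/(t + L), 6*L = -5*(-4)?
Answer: 9/676 ≈ 0.013314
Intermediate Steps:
L = 10/3 (L = (-5*(-4))/6 = (⅙)*20 = 10/3 ≈ 3.3333)
E(t) = 1/(10/3 + t) (E(t) = 1/(t + 10/3) = 1/(10/3 + t))
E(-12)² = (3/(10 + 3*(-12)))² = (3/(10 - 36))² = (3/(-26))² = (3*(-1/26))² = (-3/26)² = 9/676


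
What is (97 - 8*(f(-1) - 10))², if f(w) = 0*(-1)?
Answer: 31329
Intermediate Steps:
f(w) = 0
(97 - 8*(f(-1) - 10))² = (97 - 8*(0 - 10))² = (97 - 8*(-10))² = (97 + 80)² = 177² = 31329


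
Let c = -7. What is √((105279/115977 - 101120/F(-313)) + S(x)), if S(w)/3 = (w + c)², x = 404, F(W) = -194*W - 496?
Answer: √640782791182866891844626/1164138467 ≈ 687.62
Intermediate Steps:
F(W) = -496 - 194*W
S(w) = 3*(-7 + w)² (S(w) = 3*(w - 7)² = 3*(-7 + w)²)
√((105279/115977 - 101120/F(-313)) + S(x)) = √((105279/115977 - 101120/(-496 - 194*(-313))) + 3*(-7 + 404)²) = √((105279*(1/115977) - 101120/(-496 + 60722)) + 3*397²) = √((35093/38659 - 101120/60226) + 3*157609) = √((35093/38659 - 101120*1/60226) + 472827) = √((35093/38659 - 50560/30113) + 472827) = √(-897843531/1164138467 + 472827) = √(550435201092678/1164138467) = √640782791182866891844626/1164138467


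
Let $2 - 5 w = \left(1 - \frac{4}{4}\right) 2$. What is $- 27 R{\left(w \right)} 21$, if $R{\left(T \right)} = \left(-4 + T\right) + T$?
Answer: $\frac{9072}{5} \approx 1814.4$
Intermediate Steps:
$w = \frac{2}{5}$ ($w = \frac{2}{5} - \frac{\left(1 - \frac{4}{4}\right) 2}{5} = \frac{2}{5} - \frac{\left(1 - 1\right) 2}{5} = \frac{2}{5} - \frac{0 \cdot 2}{5} = \frac{2}{5} - 0 = \frac{2}{5} + 0 = \frac{2}{5} \approx 0.4$)
$R{\left(T \right)} = -4 + 2 T$
$- 27 R{\left(w \right)} 21 = - 27 \left(-4 + 2 \cdot \frac{2}{5}\right) 21 = - 27 \left(-4 + \frac{4}{5}\right) 21 = \left(-27\right) \left(- \frac{16}{5}\right) 21 = \frac{432}{5} \cdot 21 = \frac{9072}{5}$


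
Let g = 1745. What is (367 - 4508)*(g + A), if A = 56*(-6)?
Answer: -5834669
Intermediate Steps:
A = -336
(367 - 4508)*(g + A) = (367 - 4508)*(1745 - 336) = -4141*1409 = -5834669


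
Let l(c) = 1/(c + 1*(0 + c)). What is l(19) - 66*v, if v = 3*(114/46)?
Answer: -428845/874 ≈ -490.67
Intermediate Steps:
v = 171/23 (v = 3*(114*(1/46)) = 3*(57/23) = 171/23 ≈ 7.4348)
l(c) = 1/(2*c) (l(c) = 1/(c + 1*c) = 1/(c + c) = 1/(2*c))
l(19) - 66*v = (½)/19 - 66*171/23 = (½)*(1/19) - 11286/23 = 1/38 - 11286/23 = -428845/874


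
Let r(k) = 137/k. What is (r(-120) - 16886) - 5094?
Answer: -2637737/120 ≈ -21981.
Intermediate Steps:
(r(-120) - 16886) - 5094 = (137/(-120) - 16886) - 5094 = (137*(-1/120) - 16886) - 5094 = (-137/120 - 16886) - 5094 = -2026457/120 - 5094 = -2637737/120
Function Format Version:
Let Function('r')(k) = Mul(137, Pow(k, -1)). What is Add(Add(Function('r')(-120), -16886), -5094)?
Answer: Rational(-2637737, 120) ≈ -21981.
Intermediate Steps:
Add(Add(Function('r')(-120), -16886), -5094) = Add(Add(Mul(137, Pow(-120, -1)), -16886), -5094) = Add(Add(Mul(137, Rational(-1, 120)), -16886), -5094) = Add(Add(Rational(-137, 120), -16886), -5094) = Add(Rational(-2026457, 120), -5094) = Rational(-2637737, 120)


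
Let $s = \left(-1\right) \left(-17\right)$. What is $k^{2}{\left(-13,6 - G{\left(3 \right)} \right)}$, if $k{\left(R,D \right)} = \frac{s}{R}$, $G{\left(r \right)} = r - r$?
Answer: $\frac{289}{169} \approx 1.7101$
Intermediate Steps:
$G{\left(r \right)} = 0$
$s = 17$
$k{\left(R,D \right)} = \frac{17}{R}$
$k^{2}{\left(-13,6 - G{\left(3 \right)} \right)} = \left(\frac{17}{-13}\right)^{2} = \left(17 \left(- \frac{1}{13}\right)\right)^{2} = \left(- \frac{17}{13}\right)^{2} = \frac{289}{169}$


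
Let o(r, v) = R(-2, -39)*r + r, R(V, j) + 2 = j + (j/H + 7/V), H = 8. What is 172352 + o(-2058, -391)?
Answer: 1087631/4 ≈ 2.7191e+5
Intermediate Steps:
R(V, j) = -2 + 7/V + 9*j/8 (R(V, j) = -2 + (j + (j/8 + 7/V)) = -2 + (j + (7/V + j/8)) = -2 + (7/V + 9*j/8) = -2 + 7/V + 9*j/8)
o(r, v) = -387*r/8 (o(r, v) = (-2 + 7/(-2) + (9/8)*(-39))*r + r = (-2 + 7*(-1/2) - 351/8)*r + r = (-2 - 7/2 - 351/8)*r + r = -395*r/8 + r = -387*r/8)
172352 + o(-2058, -391) = 172352 - 387/8*(-2058) = 172352 + 398223/4 = 1087631/4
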